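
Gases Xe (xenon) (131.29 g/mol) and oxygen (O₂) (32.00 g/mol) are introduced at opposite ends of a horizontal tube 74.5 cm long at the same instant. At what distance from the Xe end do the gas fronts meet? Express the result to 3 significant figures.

24.6 cm

In equal time, each gas travels a distance ∝ its rate ∝ 1/√M, so d_Xe/d_O₂ = √(M_O₂/M_Xe) = √(32.00/131.29) = 0.4937.
With d_Xe + d_O₂ = 74.5 cm, d_O₂ = 74.5/(1 + 0.4937) = 49.88 cm.
d_Xe = 74.5 − 49.88 = 24.6 cm.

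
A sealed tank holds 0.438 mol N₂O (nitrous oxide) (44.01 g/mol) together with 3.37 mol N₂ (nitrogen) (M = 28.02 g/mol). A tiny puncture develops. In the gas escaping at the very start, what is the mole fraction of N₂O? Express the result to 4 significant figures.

0.09396

Effusion rate of each component ∝ n_i/√M_i (partial pressure × 1/√M).
So x_N₂O in the escaping gas = (n_N₂O/√M_N₂O) / Σ(n_i/√M_i)
= (0.438/√44.01) / (0.438/√44.01 + 3.37/√28.02) = 0.06602/(0.06602 + 0.6366) = 0.09396.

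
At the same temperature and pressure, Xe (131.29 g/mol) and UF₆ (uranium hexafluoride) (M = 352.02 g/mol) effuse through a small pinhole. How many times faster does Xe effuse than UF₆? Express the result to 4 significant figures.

1.637

Using Graham's law: rate_Xe/rate_UF₆ = √(M_UF₆/M_Xe) = √(352.02/131.29) = √2.681 = 1.637.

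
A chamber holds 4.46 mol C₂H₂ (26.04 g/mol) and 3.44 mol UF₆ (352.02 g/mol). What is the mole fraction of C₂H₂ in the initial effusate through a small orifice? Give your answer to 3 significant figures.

0.827

Effusion rate of each component ∝ n_i/√M_i (partial pressure × 1/√M).
Mole fraction of C₂H₂ in the effusate = (n_C₂H₂/√M_C₂H₂) / (n_C₂H₂/√M_C₂H₂ + n_UF₆/√M_UF₆)
= (4.46/√26.04) / (4.46/√26.04 + 3.44/√352.02) = 0.8740/(0.8740 + 0.1833) = 0.827.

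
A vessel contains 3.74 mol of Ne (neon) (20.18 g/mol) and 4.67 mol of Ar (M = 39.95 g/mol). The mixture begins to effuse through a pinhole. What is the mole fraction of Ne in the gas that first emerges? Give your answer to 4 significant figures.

The effusion rate of species i is ∝ p_i/√M_i ∝ n_i/√M_i.
x_Ne(eff) = (n_Ne/√M_Ne) / (n_Ne/√M_Ne + n_Ar/√M_Ar)
= (3.74/√20.18) / (3.74/√20.18 + 4.67/√39.95) = 0.8326/(0.8326 + 0.7389) = 0.5298.

0.5298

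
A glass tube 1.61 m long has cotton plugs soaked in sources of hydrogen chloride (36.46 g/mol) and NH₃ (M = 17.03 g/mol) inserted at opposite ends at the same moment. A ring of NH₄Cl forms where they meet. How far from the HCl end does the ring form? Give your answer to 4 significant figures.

0.6536 m

Distances travelled in equal time are proportional to diffusion rates, so d_HCl/d_NH₃ = √(M_NH₃/M_HCl) = √(17.03/36.46) = 0.6834.
With d_HCl + d_NH₃ = 1.61 m, d_NH₃ = 1.61/(1 + 0.6834) = 0.9564 m.
d_HCl = 1.61 − 0.9564 = 0.6536 m.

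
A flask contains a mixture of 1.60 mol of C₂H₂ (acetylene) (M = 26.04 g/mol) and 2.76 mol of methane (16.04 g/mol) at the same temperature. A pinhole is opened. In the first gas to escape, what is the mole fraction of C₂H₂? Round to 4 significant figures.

0.3127

Each component's effusion rate ∝ (its partial pressure)·(1/√M) ∝ n_i/√M_i.
x_C₂H₂(eff) = (n_C₂H₂/√M_C₂H₂) / (n_C₂H₂/√M_C₂H₂ + n_CH₄/√M_CH₄)
= (1.60/√26.04) / (1.60/√26.04 + 2.76/√16.04) = 0.3135/(0.3135 + 0.6891) = 0.3127.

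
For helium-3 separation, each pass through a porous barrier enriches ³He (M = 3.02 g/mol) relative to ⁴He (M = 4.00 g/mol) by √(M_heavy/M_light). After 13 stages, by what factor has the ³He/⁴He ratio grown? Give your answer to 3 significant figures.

6.21

The single-stage factor is √(M_heavy/M_light), so 13 stages give [√(4.00/3.02)]^13 = (4.00/3.02)^(13/2).
= 1.32450^(13/2) = 6.21.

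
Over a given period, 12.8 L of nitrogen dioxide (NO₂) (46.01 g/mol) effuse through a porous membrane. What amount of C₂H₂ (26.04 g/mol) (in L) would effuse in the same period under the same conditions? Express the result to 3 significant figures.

Using Graham's law: rate_C₂H₂/rate_NO₂ = √(M_NO₂/M_C₂H₂) = √(46.01/26.04) = √1.767 = 1.329.
So the volume for C₂H₂ is 12.8 × 1.329 = 17.0 L.

17.0 L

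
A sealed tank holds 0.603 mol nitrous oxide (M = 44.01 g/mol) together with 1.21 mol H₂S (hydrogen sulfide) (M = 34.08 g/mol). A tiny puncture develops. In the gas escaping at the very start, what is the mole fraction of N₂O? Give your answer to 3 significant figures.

0.305

Effusion rate of each component ∝ n_i/√M_i (partial pressure × 1/√M).
Mole fraction of N₂O in the effusate = (n_N₂O/√M_N₂O) / (n_N₂O/√M_N₂O + n_H₂S/√M_H₂S)
= (0.603/√44.01) / (0.603/√44.01 + 1.21/√34.08) = 0.09090/(0.09090 + 0.2073) = 0.305.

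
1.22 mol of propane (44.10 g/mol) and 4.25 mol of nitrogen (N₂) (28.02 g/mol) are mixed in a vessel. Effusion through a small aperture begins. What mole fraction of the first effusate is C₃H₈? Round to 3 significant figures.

The effusion rate of species i is ∝ p_i/√M_i ∝ n_i/√M_i.
So x_C₃H₈ in the escaping gas = (n_C₃H₈/√M_C₃H₈) / Σ(n_i/√M_i)
= (1.22/√44.10) / (1.22/√44.10 + 4.25/√28.02) = 0.1837/(0.1837 + 0.8029) = 0.186.

0.186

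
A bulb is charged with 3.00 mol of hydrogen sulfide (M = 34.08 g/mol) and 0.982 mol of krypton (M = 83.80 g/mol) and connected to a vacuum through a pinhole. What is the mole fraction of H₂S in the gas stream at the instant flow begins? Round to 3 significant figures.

Each component's effusion rate ∝ (its partial pressure)·(1/√M) ∝ n_i/√M_i.
Mole fraction of H₂S in the effusate = (n_H₂S/√M_H₂S) / (n_H₂S/√M_H₂S + n_Kr/√M_Kr)
= (3.00/√34.08) / (3.00/√34.08 + 0.982/√83.80) = 0.5139/(0.5139 + 0.1073) = 0.827.

0.827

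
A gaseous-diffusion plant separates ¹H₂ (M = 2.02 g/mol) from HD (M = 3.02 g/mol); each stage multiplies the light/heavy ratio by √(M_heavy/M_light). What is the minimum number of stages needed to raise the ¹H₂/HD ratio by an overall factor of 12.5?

13

With α = √(3.02/2.02) per stage, ln α = ½ ln(1.49505) = 0.2011.
Need α^N ≥ 12.5 ⇒ N ≥ ln(12.5) / ln α = 2.526 / 0.2011 = 12.56.
Minimum whole number of stages: N = 13.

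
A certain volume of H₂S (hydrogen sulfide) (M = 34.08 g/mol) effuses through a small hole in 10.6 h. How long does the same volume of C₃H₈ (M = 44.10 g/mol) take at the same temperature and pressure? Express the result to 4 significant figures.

By Graham's law, t_C₃H₈/t_H₂S = √(M_C₃H₈/M_H₂S) = √(44.10/34.08) = √1.294 = 1.138.
So the time for C₃H₈ is 10.6 × 1.138 = 12.06 h.

12.06 h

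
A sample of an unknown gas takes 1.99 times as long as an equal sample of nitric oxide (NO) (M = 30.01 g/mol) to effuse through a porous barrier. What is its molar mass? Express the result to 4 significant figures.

From Graham's law, t_X/t_NO = √(M_X/M_NO).
1.99 = √(M_X/30.01)
M_X = 30.01 × 1.99² = 30.01 × 3.960 = 118.8 g/mol

118.8 g/mol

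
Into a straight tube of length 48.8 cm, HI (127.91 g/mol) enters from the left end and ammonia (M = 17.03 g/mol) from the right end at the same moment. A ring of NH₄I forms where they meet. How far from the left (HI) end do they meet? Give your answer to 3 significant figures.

Distances travelled in equal time are proportional to diffusion rates, so d_HI/d_NH₃ = √(M_NH₃/M_HI) = √(17.03/127.91) = 0.3649.
With d_HI + d_NH₃ = 48.8 cm, d_NH₃ = 48.8/(1 + 0.3649) = 35.75 cm.
d_HI = 48.8 − 35.75 = 13.0 cm.

13.0 cm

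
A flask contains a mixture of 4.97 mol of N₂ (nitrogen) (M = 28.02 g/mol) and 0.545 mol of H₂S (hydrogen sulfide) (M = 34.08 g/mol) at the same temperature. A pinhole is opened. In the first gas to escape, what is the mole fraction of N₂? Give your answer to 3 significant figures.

Each component's effusion rate ∝ (its partial pressure)·(1/√M) ∝ n_i/√M_i.
x_N₂(eff) = (n_N₂/√M_N₂) / (n_N₂/√M_N₂ + n_H₂S/√M_H₂S)
= (4.97/√28.02) / (4.97/√28.02 + 0.545/√34.08) = 0.9389/(0.9389 + 0.09336) = 0.910.

0.910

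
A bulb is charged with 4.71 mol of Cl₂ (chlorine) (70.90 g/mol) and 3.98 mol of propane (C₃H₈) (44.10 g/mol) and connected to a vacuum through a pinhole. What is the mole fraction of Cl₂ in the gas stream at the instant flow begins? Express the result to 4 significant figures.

0.4828

Each component's effusion rate ∝ (its partial pressure)·(1/√M) ∝ n_i/√M_i.
So x_Cl₂ in the escaping gas = (n_Cl₂/√M_Cl₂) / Σ(n_i/√M_i)
= (4.71/√70.90) / (4.71/√70.90 + 3.98/√44.10) = 0.5594/(0.5594 + 0.5993) = 0.4828.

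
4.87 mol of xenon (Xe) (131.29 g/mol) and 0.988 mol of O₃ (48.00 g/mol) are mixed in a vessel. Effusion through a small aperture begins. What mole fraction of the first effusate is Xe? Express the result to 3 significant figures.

0.749

The effusion rate of species i is ∝ p_i/√M_i ∝ n_i/√M_i.
x_Xe(eff) = (n_Xe/√M_Xe) / (n_Xe/√M_Xe + n_O₃/√M_O₃)
= (4.87/√131.29) / (4.87/√131.29 + 0.988/√48.00) = 0.4250/(0.4250 + 0.1426) = 0.749.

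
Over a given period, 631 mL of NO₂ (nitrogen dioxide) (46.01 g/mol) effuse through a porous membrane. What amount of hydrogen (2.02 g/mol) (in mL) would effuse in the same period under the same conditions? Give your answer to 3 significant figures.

By Graham's law, rate_H₂/rate_NO₂ = √(M_NO₂/M_H₂) = √(46.01/2.02) = √22.78 = 4.773.
So the volume for H₂ is 631 × 4.773 = 3010 mL.

3010 mL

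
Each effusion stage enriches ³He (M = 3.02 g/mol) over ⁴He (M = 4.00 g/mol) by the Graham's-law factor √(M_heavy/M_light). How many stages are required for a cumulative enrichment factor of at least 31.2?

25

With α = √(4.00/3.02) per stage, ln α = ½ ln(1.32450) = 0.1405.
Need α^N ≥ 31.2 ⇒ N ≥ ln(31.2) / ln α = 3.440 / 0.1405 = 24.48.
So at least 25 stages are needed.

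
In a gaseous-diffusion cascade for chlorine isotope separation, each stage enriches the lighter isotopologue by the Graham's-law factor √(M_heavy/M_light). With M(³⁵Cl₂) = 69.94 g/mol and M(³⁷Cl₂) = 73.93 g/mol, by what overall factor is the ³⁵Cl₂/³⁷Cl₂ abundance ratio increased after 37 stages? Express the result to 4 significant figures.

Overall factor = α^37 with α = √(73.93/69.94), i.e. (73.93/69.94)^(37/2).
= 1.05705^(37/2) = 2.791.

2.791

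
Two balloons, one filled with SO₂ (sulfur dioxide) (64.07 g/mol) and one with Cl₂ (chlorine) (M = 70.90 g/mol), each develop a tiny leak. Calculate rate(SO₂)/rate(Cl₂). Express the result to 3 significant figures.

1.05

By Graham's law, rate_SO₂/rate_Cl₂ = √(M_Cl₂/M_SO₂) = √(70.90/64.07) = √1.107 = 1.05.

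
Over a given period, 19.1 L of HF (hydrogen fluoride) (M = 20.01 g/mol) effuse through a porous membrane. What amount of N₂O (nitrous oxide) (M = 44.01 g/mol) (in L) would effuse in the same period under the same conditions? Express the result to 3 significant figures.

12.9 L

Using Graham's law: rate_N₂O/rate_HF = √(M_HF/M_N₂O) = √(20.01/44.01) = √0.4547 = 0.6743.
So the volume for N₂O is 19.1 × 0.6743 = 12.9 L.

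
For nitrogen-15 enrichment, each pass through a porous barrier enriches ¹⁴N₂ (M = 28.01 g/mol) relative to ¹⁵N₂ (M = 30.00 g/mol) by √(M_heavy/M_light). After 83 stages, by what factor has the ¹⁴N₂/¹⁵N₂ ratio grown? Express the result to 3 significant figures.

After 83 stages the ratio has grown by (√(30.00/28.01))^83 = (30.00/28.01)^(83/2).
= 1.07105^(83/2) = 17.3.

17.3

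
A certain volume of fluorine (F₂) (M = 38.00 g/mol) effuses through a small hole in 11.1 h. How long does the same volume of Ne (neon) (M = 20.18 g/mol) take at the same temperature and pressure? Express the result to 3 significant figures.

8.09 h

By Graham's law, t_Ne/t_F₂ = √(M_Ne/M_F₂) = √(20.18/38.00) = √0.5311 = 0.7287.
So the time for Ne is 11.1 × 0.7287 = 8.09 h.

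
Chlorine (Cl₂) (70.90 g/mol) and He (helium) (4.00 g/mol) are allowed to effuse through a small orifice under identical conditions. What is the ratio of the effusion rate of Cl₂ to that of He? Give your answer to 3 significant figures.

By Graham's law, rate_Cl₂/rate_He = √(M_He/M_Cl₂) = √(4.00/70.90) = √0.05642 = 0.238.

0.238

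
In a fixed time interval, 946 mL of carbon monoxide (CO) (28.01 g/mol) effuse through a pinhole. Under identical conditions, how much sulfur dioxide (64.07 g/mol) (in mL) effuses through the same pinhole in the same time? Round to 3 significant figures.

Graham's law gives rate_SO₂/rate_CO = √(M_CO/M_SO₂) = √(28.01/64.07) = √0.4372 = 0.6612.
So the volume for SO₂ is 946 × 0.6612 = 625 mL.

625 mL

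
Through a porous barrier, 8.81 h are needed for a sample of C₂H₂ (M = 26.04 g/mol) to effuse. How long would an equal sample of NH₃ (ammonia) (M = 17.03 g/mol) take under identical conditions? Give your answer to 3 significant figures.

7.12 h

Since effusion rate ∝ 1/√M, t_NH₃/t_C₂H₂ = √(M_NH₃/M_C₂H₂) = √(17.03/26.04) = √0.6540 = 0.8087.
So the time for NH₃ is 8.81 × 0.8087 = 7.12 h.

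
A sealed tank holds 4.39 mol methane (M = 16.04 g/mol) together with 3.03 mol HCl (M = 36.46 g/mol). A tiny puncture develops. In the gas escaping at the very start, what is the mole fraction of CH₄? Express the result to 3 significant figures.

Effusion rate of each component ∝ n_i/√M_i (partial pressure × 1/√M).
So x_CH₄ in the escaping gas = (n_CH₄/√M_CH₄) / Σ(n_i/√M_i)
= (4.39/√16.04) / (4.39/√16.04 + 3.03/√36.46) = 1.096/(1.096 + 0.5018) = 0.686.

0.686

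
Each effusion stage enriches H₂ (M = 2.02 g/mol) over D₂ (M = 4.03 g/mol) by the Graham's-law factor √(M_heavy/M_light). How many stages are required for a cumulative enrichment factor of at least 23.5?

With α = √(4.03/2.02) per stage, ln α = ½ ln(1.99505) = 0.3453.
Need α^N ≥ 23.5 ⇒ N ≥ ln(23.5) / ln α = 3.157 / 0.3453 = 9.14.
Rounding up, N = 10 stages.

10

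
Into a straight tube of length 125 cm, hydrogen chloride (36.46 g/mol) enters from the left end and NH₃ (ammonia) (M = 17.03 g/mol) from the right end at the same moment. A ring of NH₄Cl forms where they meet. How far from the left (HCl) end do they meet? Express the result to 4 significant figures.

In equal time, each gas travels a distance ∝ its rate ∝ 1/√M, so d_HCl/d_NH₃ = √(M_NH₃/M_HCl) = √(17.03/36.46) = 0.6834.
With d_HCl + d_NH₃ = 125 cm, d_NH₃ = 125/(1 + 0.6834) = 74.25 cm.
d_HCl = 125 − 74.25 = 50.75 cm.

50.75 cm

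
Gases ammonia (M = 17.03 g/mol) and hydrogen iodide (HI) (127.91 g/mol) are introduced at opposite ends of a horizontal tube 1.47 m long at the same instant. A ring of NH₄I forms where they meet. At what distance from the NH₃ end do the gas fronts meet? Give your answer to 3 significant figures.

1.08 m

The fronts meet when d_NH₃ + d_HI = L with d_NH₃/d_HI = √(M_HI/M_NH₃) (Graham's law). Here √(M_HI/M_NH₃) = √(127.91/17.03) = 2.741.
With d_NH₃ + d_HI = 1.47 m, d_HI = 1.47/(1 + 2.741) = 0.3930 m.
d_NH₃ = 1.47 − 0.3930 = 1.08 m.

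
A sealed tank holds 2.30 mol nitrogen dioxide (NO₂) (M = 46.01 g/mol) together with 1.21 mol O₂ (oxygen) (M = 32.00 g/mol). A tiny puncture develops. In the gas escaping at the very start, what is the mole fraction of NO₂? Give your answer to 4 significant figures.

0.6132

The effusion rate of species i is ∝ p_i/√M_i ∝ n_i/√M_i.
Mole fraction of NO₂ in the effusate = (n_NO₂/√M_NO₂) / (n_NO₂/√M_NO₂ + n_O₂/√M_O₂)
= (2.30/√46.01) / (2.30/√46.01 + 1.21/√32.00) = 0.3391/(0.3391 + 0.2139) = 0.6132.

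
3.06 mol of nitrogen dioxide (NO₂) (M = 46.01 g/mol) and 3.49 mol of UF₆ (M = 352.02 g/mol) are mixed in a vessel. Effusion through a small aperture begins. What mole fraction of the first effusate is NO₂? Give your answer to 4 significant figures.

0.7080

The effusion rate of species i is ∝ p_i/√M_i ∝ n_i/√M_i.
x_NO₂(eff) = (n_NO₂/√M_NO₂) / (n_NO₂/√M_NO₂ + n_UF₆/√M_UF₆)
= (3.06/√46.01) / (3.06/√46.01 + 3.49/√352.02) = 0.4511/(0.4511 + 0.1860) = 0.7080.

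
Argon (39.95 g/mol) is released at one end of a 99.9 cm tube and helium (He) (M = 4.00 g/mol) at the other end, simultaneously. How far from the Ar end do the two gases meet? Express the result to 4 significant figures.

24.01 cm

In equal time, each gas travels a distance ∝ its rate ∝ 1/√M, so d_Ar/d_He = √(M_He/M_Ar) = √(4.00/39.95) = 0.3164.
With d_Ar + d_He = 99.9 cm, d_He = 99.9/(1 + 0.3164) = 75.89 cm.
d_Ar = 99.9 − 75.89 = 24.01 cm.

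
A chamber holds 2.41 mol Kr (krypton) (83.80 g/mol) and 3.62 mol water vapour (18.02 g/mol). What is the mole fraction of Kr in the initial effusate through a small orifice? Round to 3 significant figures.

0.236

Each component's effusion rate ∝ (its partial pressure)·(1/√M) ∝ n_i/√M_i.
So x_Kr in the escaping gas = (n_Kr/√M_Kr) / Σ(n_i/√M_i)
= (2.41/√83.80) / (2.41/√83.80 + 3.62/√18.02) = 0.2633/(0.2633 + 0.8528) = 0.236.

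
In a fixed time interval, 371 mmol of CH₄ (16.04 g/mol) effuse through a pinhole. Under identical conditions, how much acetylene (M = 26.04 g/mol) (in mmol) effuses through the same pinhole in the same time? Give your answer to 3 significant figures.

291 mmol

From Graham's law, rate_C₂H₂/rate_CH₄ = √(M_CH₄/M_C₂H₂) = √(16.04/26.04) = √0.6160 = 0.7848.
So the amount for C₂H₂ is 371 × 0.7848 = 291 mmol.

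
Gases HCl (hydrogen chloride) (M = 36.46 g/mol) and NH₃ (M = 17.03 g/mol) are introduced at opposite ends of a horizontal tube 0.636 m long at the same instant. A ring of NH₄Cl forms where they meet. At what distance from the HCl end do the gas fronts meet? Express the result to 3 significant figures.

The fronts meet when d_HCl + d_NH₃ = L with d_HCl/d_NH₃ = √(M_NH₃/M_HCl) (Graham's law). Here √(M_NH₃/M_HCl) = √(17.03/36.46) = 0.6834.
With d_HCl + d_NH₃ = 0.636 m, d_NH₃ = 0.636/(1 + 0.6834) = 0.3778 m.
d_HCl = 0.636 − 0.3778 = 0.258 m.

0.258 m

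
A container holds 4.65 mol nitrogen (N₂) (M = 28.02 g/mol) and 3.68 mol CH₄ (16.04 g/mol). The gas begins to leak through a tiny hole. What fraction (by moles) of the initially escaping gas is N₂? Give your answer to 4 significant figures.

0.4888

Effusion rate of each component ∝ n_i/√M_i (partial pressure × 1/√M).
Mole fraction of N₂ in the effusate = (n_N₂/√M_N₂) / (n_N₂/√M_N₂ + n_CH₄/√M_CH₄)
= (4.65/√28.02) / (4.65/√28.02 + 3.68/√16.04) = 0.8785/(0.8785 + 0.9189) = 0.4888.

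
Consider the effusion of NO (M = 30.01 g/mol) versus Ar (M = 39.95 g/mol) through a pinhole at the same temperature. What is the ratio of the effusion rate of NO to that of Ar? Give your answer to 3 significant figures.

1.15

Graham's law gives rate_NO/rate_Ar = √(M_Ar/M_NO) = √(39.95/30.01) = √1.331 = 1.15.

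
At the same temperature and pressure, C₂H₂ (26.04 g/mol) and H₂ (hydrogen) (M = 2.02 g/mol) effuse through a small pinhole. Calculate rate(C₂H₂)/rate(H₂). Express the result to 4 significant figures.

0.2785

By Graham's law, rate_C₂H₂/rate_H₂ = √(M_H₂/M_C₂H₂) = √(2.02/26.04) = √0.07757 = 0.2785.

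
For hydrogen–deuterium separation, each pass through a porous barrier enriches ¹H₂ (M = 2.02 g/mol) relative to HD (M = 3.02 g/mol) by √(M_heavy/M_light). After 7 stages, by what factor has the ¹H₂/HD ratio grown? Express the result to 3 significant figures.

Each stage multiplies the ratio by α = √(3.02/2.02), so after 7 stages the overall factor is α^7 = (3.02/2.02)^(7/2).
= 1.49505^(7/2) = 4.09.

4.09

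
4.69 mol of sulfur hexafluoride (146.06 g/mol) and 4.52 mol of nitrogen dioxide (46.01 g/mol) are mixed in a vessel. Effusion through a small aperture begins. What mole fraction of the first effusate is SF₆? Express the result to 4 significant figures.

0.3680

The effusion rate of species i is ∝ p_i/√M_i ∝ n_i/√M_i.
Mole fraction of SF₆ in the effusate = (n_SF₆/√M_SF₆) / (n_SF₆/√M_SF₆ + n_NO₂/√M_NO₂)
= (4.69/√146.06) / (4.69/√146.06 + 4.52/√46.01) = 0.3881/(0.3881 + 0.6664) = 0.3680.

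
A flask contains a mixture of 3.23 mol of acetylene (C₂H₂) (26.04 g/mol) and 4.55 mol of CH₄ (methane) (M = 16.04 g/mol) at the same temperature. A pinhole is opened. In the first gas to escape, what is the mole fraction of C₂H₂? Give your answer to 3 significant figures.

0.358

Rate_i ∝ x_i/√M_i (Graham's law weighted by mole fraction), so the effusate composition follows n_i/√M_i.
x_C₂H₂(eff) = (n_C₂H₂/√M_C₂H₂) / (n_C₂H₂/√M_C₂H₂ + n_CH₄/√M_CH₄)
= (3.23/√26.04) / (3.23/√26.04 + 4.55/√16.04) = 0.6330/(0.6330 + 1.136) = 0.358.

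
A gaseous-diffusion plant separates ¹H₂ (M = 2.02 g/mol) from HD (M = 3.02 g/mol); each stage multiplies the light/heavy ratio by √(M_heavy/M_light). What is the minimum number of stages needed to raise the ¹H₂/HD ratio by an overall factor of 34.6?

With α = √(3.02/2.02) per stage, ln α = ½ ln(1.49505) = 0.2011.
Need α^N ≥ 34.6 ⇒ N ≥ ln(34.6) / ln α = 3.544 / 0.2011 = 17.62.
So at least 18 stages are needed.

18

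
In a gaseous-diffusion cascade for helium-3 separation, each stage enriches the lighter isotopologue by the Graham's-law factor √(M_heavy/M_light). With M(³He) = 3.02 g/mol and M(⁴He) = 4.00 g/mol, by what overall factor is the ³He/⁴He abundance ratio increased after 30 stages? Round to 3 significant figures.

After 30 stages the ratio has grown by (√(4.00/3.02))^30 = (4.00/3.02)^(30/2).
= 1.32450^15 = 67.7.

67.7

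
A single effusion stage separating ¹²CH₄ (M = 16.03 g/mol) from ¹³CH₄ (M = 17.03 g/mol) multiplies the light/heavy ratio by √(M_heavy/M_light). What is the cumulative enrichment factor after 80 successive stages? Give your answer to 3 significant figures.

The single-stage factor is √(M_heavy/M_light), so 80 stages give [√(17.03/16.03)]^80 = (17.03/16.03)^(80/2).
= 1.06238^40 = 11.3.

11.3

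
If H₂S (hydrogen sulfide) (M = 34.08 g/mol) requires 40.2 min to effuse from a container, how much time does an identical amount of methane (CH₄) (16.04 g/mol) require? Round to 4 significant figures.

Graham's law gives t_CH₄/t_H₂S = √(M_CH₄/M_H₂S) = √(16.04/34.08) = √0.4707 = 0.6860.
So the time for CH₄ is 40.2 × 0.6860 = 27.58 min.

27.58 min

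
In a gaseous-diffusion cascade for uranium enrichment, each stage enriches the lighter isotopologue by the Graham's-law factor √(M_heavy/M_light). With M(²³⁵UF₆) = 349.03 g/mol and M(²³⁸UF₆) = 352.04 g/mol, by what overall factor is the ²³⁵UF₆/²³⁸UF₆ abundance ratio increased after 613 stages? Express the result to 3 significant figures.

The single-stage factor is √(M_heavy/M_light), so 613 stages give [√(352.04/349.03)]^613 = (352.04/349.03)^(613/2).
= 1.00862^(613/2) = 13.9.

13.9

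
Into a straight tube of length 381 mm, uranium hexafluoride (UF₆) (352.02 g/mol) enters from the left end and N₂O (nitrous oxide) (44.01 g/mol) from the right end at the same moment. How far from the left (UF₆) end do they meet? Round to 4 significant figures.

Graham's law gives d_UF₆/d_N₂O = rate_UF₆/rate_N₂O = √(M_N₂O/M_UF₆) = √(44.01/352.02) = 0.3536.
With d_UF₆ + d_N₂O = 381 mm, d_N₂O = 381/(1 + 0.3536) = 281.5 mm.
d_UF₆ = 381 − 281.5 = 99.52 mm.

99.52 mm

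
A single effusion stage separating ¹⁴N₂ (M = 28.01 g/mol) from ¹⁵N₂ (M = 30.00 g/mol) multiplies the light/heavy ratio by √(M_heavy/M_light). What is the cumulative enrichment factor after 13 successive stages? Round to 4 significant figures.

After 13 stages the ratio has grown by (√(30.00/28.01))^13 = (30.00/28.01)^(13/2).
= 1.07105^(13/2) = 1.562.

1.562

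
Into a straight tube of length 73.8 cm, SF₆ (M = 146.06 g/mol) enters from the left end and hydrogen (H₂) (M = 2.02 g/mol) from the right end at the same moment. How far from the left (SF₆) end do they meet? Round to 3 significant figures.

7.77 cm

In equal time, each gas travels a distance ∝ its rate ∝ 1/√M, so d_SF₆/d_H₂ = √(M_H₂/M_SF₆) = √(2.02/146.06) = 0.1176.
With d_SF₆ + d_H₂ = 73.8 cm, d_H₂ = 73.8/(1 + 0.1176) = 66.03 cm.
d_SF₆ = 73.8 − 66.03 = 7.77 cm.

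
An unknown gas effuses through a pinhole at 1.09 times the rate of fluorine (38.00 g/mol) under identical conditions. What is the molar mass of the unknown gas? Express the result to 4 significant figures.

By Graham's law, rate_X/rate_F₂ = √(M_F₂/M_X).
1.09 = √(38.00/M_X)
M_X = 38.00 / 1.09² = 38.00 / 1.188 = 31.98 g/mol

31.98 g/mol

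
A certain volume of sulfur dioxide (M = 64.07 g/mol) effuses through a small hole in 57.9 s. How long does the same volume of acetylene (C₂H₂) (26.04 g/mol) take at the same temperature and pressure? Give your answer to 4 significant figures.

36.91 s

Since effusion rate ∝ 1/√M, t_C₂H₂/t_SO₂ = √(M_C₂H₂/M_SO₂) = √(26.04/64.07) = √0.4064 = 0.6375.
So the time for C₂H₂ is 57.9 × 0.6375 = 36.91 s.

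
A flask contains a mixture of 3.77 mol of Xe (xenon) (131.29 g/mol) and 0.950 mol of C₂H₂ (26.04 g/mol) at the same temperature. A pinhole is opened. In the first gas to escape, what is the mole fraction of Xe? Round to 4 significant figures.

0.6386

Each component's effusion rate ∝ (its partial pressure)·(1/√M) ∝ n_i/√M_i.
x_Xe(eff) = (n_Xe/√M_Xe) / (n_Xe/√M_Xe + n_C₂H₂/√M_C₂H₂)
= (3.77/√131.29) / (3.77/√131.29 + 0.950/√26.04) = 0.3290/(0.3290 + 0.1862) = 0.6386.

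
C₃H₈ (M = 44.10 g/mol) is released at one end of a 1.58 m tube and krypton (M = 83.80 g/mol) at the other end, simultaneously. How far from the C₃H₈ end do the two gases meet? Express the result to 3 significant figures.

Graham's law gives d_C₃H₈/d_Kr = rate_C₃H₈/rate_Kr = √(M_Kr/M_C₃H₈) = √(83.80/44.10) = 1.378.
With d_C₃H₈ + d_Kr = 1.58 m, d_Kr = 1.58/(1 + 1.378) = 0.6643 m.
d_C₃H₈ = 1.58 − 0.6643 = 0.916 m.

0.916 m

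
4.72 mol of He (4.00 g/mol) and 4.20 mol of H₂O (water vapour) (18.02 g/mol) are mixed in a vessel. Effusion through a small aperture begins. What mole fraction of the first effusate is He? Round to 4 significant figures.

Rate_i ∝ x_i/√M_i (Graham's law weighted by mole fraction), so the effusate composition follows n_i/√M_i.
x_He(eff) = (n_He/√M_He) / (n_He/√M_He + n_H₂O/√M_H₂O)
= (4.72/√4.00) / (4.72/√4.00 + 4.20/√18.02) = 2.360/(2.360 + 0.9894) = 0.7046.

0.7046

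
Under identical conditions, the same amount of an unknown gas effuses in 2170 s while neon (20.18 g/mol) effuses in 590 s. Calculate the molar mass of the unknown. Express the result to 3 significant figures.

273 g/mol

Since effusion rate ∝ 1/√M, t_X/t_Ne = √(M_X/M_Ne).
2170/590 = 3.678 = √(M_X/20.18)
M_X = 20.18 × 3.678² = 20.18 × 13.53 = 273 g/mol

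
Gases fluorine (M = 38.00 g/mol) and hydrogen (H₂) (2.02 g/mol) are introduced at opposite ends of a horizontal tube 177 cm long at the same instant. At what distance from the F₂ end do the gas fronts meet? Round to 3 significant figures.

33.2 cm

Graham's law gives d_F₂/d_H₂ = rate_F₂/rate_H₂ = √(M_H₂/M_F₂) = √(2.02/38.00) = 0.2306.
With d_F₂ + d_H₂ = 177 cm, d_H₂ = 177/(1 + 0.2306) = 143.8 cm.
d_F₂ = 177 − 143.8 = 33.2 cm.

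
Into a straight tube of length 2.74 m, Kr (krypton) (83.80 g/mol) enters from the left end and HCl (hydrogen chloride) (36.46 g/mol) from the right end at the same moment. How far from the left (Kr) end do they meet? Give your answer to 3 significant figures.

1.09 m

In equal time, each gas travels a distance ∝ its rate ∝ 1/√M, so d_Kr/d_HCl = √(M_HCl/M_Kr) = √(36.46/83.80) = 0.6596.
With d_Kr + d_HCl = 2.74 m, d_HCl = 2.74/(1 + 0.6596) = 1.651 m.
d_Kr = 2.74 − 1.651 = 1.09 m.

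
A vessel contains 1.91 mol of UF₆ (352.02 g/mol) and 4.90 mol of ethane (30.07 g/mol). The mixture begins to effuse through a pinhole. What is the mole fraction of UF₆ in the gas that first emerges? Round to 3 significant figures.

0.102

The effusion rate of species i is ∝ p_i/√M_i ∝ n_i/√M_i.
So x_UF₆ in the escaping gas = (n_UF₆/√M_UF₆) / Σ(n_i/√M_i)
= (1.91/√352.02) / (1.91/√352.02 + 4.90/√30.07) = 0.1018/(0.1018 + 0.8936) = 0.102.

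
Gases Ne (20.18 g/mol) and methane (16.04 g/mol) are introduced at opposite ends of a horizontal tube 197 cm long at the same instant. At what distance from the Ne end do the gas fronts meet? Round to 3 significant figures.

92.9 cm

The fronts meet when d_Ne + d_CH₄ = L with d_Ne/d_CH₄ = √(M_CH₄/M_Ne) (Graham's law). Here √(M_CH₄/M_Ne) = √(16.04/20.18) = 0.8915.
With d_Ne + d_CH₄ = 197 cm, d_CH₄ = 197/(1 + 0.8915) = 104.1 cm.
d_Ne = 197 − 104.1 = 92.9 cm.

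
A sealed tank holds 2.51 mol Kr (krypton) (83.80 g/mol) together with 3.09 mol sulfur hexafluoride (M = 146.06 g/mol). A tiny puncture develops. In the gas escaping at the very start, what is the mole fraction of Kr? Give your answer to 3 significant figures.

Rate_i ∝ x_i/√M_i (Graham's law weighted by mole fraction), so the effusate composition follows n_i/√M_i.
Mole fraction of Kr in the effusate = (n_Kr/√M_Kr) / (n_Kr/√M_Kr + n_SF₆/√M_SF₆)
= (2.51/√83.80) / (2.51/√83.80 + 3.09/√146.06) = 0.2742/(0.2742 + 0.2557) = 0.517.

0.517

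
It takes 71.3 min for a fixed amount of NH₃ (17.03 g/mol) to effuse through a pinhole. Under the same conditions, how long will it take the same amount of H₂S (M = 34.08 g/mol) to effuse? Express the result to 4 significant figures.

100.9 min

From Graham's law, t_H₂S/t_NH₃ = √(M_H₂S/M_NH₃) = √(34.08/17.03) = √2.001 = 1.415.
So the time for H₂S is 71.3 × 1.415 = 100.9 min.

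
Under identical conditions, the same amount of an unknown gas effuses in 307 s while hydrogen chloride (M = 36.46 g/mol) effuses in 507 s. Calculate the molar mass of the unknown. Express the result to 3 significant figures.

13.4 g/mol

Using Graham's law: t_X/t_HCl = √(M_X/M_HCl).
307/507 = 0.6055 = √(M_X/36.46)
M_X = 36.46 × 0.6055² = 36.46 × 0.3667 = 13.4 g/mol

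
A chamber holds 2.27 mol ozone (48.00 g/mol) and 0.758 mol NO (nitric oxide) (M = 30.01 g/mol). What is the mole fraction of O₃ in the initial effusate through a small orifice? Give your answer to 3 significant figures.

The effusion rate of species i is ∝ p_i/√M_i ∝ n_i/√M_i.
So x_O₃ in the escaping gas = (n_O₃/√M_O₃) / Σ(n_i/√M_i)
= (2.27/√48.00) / (2.27/√48.00 + 0.758/√30.01) = 0.3276/(0.3276 + 0.1384) = 0.703.

0.703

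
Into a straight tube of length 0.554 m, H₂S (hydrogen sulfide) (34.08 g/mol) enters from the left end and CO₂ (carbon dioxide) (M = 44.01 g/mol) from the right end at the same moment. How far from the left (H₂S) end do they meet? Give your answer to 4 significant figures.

0.2947 m

The fronts meet when d_H₂S + d_CO₂ = L with d_H₂S/d_CO₂ = √(M_CO₂/M_H₂S) (Graham's law). Here √(M_CO₂/M_H₂S) = √(44.01/34.08) = 1.136.
With d_H₂S + d_CO₂ = 0.554 m, d_CO₂ = 0.554/(1 + 1.136) = 0.2593 m.
d_H₂S = 0.554 − 0.2593 = 0.2947 m.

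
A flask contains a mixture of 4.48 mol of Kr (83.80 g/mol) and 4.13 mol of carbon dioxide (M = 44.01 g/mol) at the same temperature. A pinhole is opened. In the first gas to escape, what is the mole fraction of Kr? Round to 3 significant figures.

The effusion rate of species i is ∝ p_i/√M_i ∝ n_i/√M_i.
Mole fraction of Kr in the effusate = (n_Kr/√M_Kr) / (n_Kr/√M_Kr + n_CO₂/√M_CO₂)
= (4.48/√83.80) / (4.48/√83.80 + 4.13/√44.01) = 0.4894/(0.4894 + 0.6226) = 0.440.

0.440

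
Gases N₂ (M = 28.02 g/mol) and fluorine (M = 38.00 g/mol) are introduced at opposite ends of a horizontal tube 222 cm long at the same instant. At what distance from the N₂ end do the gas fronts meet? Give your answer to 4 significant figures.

119.4 cm

Graham's law gives d_N₂/d_F₂ = rate_N₂/rate_F₂ = √(M_F₂/M_N₂) = √(38.00/28.02) = 1.165.
With d_N₂ + d_F₂ = 222 cm, d_F₂ = 222/(1 + 1.165) = 102.6 cm.
d_N₂ = 222 − 102.6 = 119.4 cm.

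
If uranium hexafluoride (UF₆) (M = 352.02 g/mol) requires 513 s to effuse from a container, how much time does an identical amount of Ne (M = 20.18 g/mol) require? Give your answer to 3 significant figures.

123 s

From Graham's law, t_Ne/t_UF₆ = √(M_Ne/M_UF₆) = √(20.18/352.02) = √0.05733 = 0.2394.
So the time for Ne is 513 × 0.2394 = 123 s.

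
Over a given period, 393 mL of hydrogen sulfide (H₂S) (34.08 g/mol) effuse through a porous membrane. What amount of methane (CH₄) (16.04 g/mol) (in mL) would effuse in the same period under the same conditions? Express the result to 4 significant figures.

Using Graham's law: rate_CH₄/rate_H₂S = √(M_H₂S/M_CH₄) = √(34.08/16.04) = √2.125 = 1.458.
So the volume for CH₄ is 393 × 1.458 = 572.8 mL.

572.8 mL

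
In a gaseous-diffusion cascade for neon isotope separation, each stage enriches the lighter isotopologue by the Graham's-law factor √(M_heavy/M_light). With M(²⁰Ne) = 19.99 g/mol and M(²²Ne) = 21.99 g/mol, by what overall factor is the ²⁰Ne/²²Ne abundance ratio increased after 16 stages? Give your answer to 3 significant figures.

2.14

Each stage multiplies the ratio by α = √(21.99/19.99), so after 16 stages the overall factor is α^16 = (21.99/19.99)^(16/2).
= 1.10005^8 = 2.14.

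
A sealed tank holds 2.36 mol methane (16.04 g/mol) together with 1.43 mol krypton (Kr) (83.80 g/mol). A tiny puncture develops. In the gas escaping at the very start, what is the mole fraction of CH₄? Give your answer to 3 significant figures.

0.790

Each component's effusion rate ∝ (its partial pressure)·(1/√M) ∝ n_i/√M_i.
x_CH₄(eff) = (n_CH₄/√M_CH₄) / (n_CH₄/√M_CH₄ + n_Kr/√M_Kr)
= (2.36/√16.04) / (2.36/√16.04 + 1.43/√83.80) = 0.5893/(0.5893 + 0.1562) = 0.790.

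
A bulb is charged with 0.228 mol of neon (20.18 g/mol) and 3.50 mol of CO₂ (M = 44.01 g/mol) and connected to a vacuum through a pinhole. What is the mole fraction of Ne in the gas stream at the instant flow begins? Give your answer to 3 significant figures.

Effusion rate of each component ∝ n_i/√M_i (partial pressure × 1/√M).
So x_Ne in the escaping gas = (n_Ne/√M_Ne) / Σ(n_i/√M_i)
= (0.228/√20.18) / (0.228/√20.18 + 3.50/√44.01) = 0.05075/(0.05075 + 0.5276) = 0.0878.

0.0878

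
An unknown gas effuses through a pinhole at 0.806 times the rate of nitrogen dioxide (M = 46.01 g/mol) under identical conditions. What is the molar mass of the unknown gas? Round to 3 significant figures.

70.8 g/mol

Since effusion rate ∝ 1/√M, rate_X/rate_NO₂ = √(M_NO₂/M_X).
0.806 = √(46.01/M_X)
M_X = 46.01 / 0.806² = 46.01 / 0.6496 = 70.8 g/mol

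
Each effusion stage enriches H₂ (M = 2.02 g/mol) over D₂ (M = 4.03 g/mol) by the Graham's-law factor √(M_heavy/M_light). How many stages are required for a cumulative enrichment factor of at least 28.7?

10

Single-stage factor α = √(4.03/2.02), so ln α = ½ ln(1.99505) = 0.3453.
Need α^N ≥ 28.7 ⇒ N ≥ ln(28.7) / ln α = 3.357 / 0.3453 = 9.72.
So at least 10 stages are needed.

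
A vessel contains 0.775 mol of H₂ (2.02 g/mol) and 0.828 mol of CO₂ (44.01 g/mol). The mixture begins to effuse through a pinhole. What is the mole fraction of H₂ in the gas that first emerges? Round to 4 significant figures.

0.8137

Effusion rate of each component ∝ n_i/√M_i (partial pressure × 1/√M).
Mole fraction of H₂ in the effusate = (n_H₂/√M_H₂) / (n_H₂/√M_H₂ + n_CO₂/√M_CO₂)
= (0.775/√2.02) / (0.775/√2.02 + 0.828/√44.01) = 0.5453/(0.5453 + 0.1248) = 0.8137.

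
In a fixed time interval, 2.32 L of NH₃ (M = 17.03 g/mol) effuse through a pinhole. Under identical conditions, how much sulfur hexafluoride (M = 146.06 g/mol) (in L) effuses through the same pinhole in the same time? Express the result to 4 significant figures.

By Graham's law, rate_SF₆/rate_NH₃ = √(M_NH₃/M_SF₆) = √(17.03/146.06) = √0.1166 = 0.3415.
So the volume for SF₆ is 2.32 × 0.3415 = 0.7922 L.

0.7922 L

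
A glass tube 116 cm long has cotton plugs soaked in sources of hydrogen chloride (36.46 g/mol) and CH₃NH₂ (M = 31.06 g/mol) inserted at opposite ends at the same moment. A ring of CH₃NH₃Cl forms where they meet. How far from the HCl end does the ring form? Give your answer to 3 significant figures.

55.7 cm

Distances travelled in equal time are proportional to diffusion rates, so d_HCl/d_CH₃NH₂ = √(M_CH₃NH₂/M_HCl) = √(31.06/36.46) = 0.9230.
With d_HCl + d_CH₃NH₂ = 116 cm, d_CH₃NH₂ = 116/(1 + 0.9230) = 60.32 cm.
d_HCl = 116 − 60.32 = 55.7 cm.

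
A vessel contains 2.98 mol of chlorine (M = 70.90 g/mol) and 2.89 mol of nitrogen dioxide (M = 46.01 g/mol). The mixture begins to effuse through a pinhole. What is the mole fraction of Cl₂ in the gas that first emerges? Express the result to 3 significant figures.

0.454

Each component's effusion rate ∝ (its partial pressure)·(1/√M) ∝ n_i/√M_i.
So x_Cl₂ in the escaping gas = (n_Cl₂/√M_Cl₂) / Σ(n_i/√M_i)
= (2.98/√70.90) / (2.98/√70.90 + 2.89/√46.01) = 0.3539/(0.3539 + 0.4261) = 0.454.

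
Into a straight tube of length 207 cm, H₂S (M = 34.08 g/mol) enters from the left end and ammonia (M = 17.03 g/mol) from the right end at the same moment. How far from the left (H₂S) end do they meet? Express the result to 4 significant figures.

Graham's law gives d_H₂S/d_NH₃ = rate_H₂S/rate_NH₃ = √(M_NH₃/M_H₂S) = √(17.03/34.08) = 0.7069.
With d_H₂S + d_NH₃ = 207 cm, d_NH₃ = 207/(1 + 0.7069) = 121.3 cm.
d_H₂S = 207 − 121.3 = 85.73 cm.

85.73 cm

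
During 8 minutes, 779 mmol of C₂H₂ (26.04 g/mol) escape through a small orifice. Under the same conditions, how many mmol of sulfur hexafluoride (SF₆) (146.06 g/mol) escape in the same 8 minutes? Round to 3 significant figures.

From Graham's law, rate_SF₆/rate_C₂H₂ = √(M_C₂H₂/M_SF₆) = √(26.04/146.06) = √0.1783 = 0.4222.
So the amount for SF₆ is 779 × 0.4222 = 329 mmol.

329 mmol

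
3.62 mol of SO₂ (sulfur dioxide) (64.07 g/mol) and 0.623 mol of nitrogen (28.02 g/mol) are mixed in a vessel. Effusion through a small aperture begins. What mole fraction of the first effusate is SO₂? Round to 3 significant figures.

Each component's effusion rate ∝ (its partial pressure)·(1/√M) ∝ n_i/√M_i.
Mole fraction of SO₂ in the effusate = (n_SO₂/√M_SO₂) / (n_SO₂/√M_SO₂ + n_N₂/√M_N₂)
= (3.62/√64.07) / (3.62/√64.07 + 0.623/√28.02) = 0.4523/(0.4523 + 0.1177) = 0.794.

0.794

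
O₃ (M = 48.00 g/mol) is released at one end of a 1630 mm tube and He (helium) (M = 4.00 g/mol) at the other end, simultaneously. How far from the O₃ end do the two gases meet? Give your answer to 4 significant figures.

Distances travelled in equal time are proportional to diffusion rates, so d_O₃/d_He = √(M_He/M_O₃) = √(4.00/48.00) = 0.2887.
With d_O₃ + d_He = 1630 mm, d_He = 1630/(1 + 0.2887) = 1265 mm.
d_O₃ = 1630 − 1265 = 365.1 mm.

365.1 mm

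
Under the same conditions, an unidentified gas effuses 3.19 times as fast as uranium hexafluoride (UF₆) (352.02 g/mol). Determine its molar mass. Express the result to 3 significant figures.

34.6 g/mol

Using Graham's law: rate_X/rate_UF₆ = √(M_UF₆/M_X).
3.19 = √(352.02/M_X)
M_X = 352.02 / 3.19² = 352.02 / 10.18 = 34.6 g/mol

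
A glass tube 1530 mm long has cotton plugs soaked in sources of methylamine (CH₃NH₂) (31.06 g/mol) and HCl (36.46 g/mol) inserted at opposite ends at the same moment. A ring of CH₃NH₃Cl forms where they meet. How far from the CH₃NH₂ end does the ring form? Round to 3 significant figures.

The fronts meet when d_CH₃NH₂ + d_HCl = L with d_CH₃NH₂/d_HCl = √(M_HCl/M_CH₃NH₂) (Graham's law). Here √(M_HCl/M_CH₃NH₂) = √(36.46/31.06) = 1.083.
With d_CH₃NH₂ + d_HCl = 1530 mm, d_HCl = 1530/(1 + 1.083) = 734.4 mm.
d_CH₃NH₂ = 1530 − 734.4 = 796 mm.

796 mm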